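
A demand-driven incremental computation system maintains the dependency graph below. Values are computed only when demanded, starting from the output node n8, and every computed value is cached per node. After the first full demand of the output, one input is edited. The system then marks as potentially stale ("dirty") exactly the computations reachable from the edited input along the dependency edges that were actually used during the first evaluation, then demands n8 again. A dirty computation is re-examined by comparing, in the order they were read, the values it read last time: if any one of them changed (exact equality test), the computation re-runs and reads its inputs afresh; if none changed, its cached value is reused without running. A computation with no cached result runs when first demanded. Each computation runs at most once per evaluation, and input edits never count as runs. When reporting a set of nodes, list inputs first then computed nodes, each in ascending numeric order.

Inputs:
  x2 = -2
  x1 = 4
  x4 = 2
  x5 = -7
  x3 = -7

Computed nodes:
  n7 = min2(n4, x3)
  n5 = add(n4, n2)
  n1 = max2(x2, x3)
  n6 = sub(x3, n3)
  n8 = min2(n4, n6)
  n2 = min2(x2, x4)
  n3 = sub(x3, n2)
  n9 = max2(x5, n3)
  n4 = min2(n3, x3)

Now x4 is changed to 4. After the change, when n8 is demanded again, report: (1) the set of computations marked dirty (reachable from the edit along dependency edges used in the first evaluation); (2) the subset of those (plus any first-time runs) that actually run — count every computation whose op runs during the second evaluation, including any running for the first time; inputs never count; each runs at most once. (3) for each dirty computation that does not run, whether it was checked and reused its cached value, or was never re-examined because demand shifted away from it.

Marked dirty: n2, n3, n4, n6, n8.
Computations that run: n2 — 1 in total.
Checked but reused from cache: n3, n4, n6, n8.
Key observation: the change is absorbed at n2 — it re-runs but produces the same value, and the output's value is unchanged.

First evaluation (everything demanded from the output):
  n2 = min2(-2, 2) = -2
  n3 = sub(-7, -2) = -5
  n4 = min2(-5, -7) = -7
  n6 = sub(-7, -5) = -2
  n8 = min2(-7, -2) = -7

Propagation after the edit:
  n2: runs — x4 2->4; result -2 (same value as before).
  n3: checked — values it read are unchanged (x3 unchanged, n2 unchanged); reused cached -5 without running.
  n4: checked — values it read are unchanged (n3 unchanged, x3 unchanged); reused cached -7 without running.
  n6: checked — values it read are unchanged (x3 unchanged, n3 unchanged); reused cached -2 without running.
  n8: checked — values it read are unchanged (n4 unchanged, n6 unchanged); reused cached -7 without running.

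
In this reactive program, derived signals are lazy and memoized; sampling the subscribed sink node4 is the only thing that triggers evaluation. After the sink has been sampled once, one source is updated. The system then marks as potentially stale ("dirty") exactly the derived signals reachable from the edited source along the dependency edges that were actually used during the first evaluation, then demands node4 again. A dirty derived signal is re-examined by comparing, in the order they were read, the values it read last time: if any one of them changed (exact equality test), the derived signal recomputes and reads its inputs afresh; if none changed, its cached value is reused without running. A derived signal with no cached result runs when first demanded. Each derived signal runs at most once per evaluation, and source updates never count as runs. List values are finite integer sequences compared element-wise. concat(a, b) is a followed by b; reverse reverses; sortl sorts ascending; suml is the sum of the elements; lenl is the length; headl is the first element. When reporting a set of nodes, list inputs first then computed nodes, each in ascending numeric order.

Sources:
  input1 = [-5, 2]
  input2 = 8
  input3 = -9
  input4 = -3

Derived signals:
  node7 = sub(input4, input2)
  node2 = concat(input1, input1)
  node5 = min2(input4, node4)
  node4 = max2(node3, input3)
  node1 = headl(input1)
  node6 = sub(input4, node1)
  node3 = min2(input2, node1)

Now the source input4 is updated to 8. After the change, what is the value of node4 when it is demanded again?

Demanding node4 again yields -5.
Note the shortcut — input4 feeds only undemanded nodes, so no recomputation happens.

First demand of the output computes:
  node1 = headl([-5, 2]) = -5
  node3 = min2(8, -5) = -5
  node4 = max2(-5, -9) = -5

After the edit, cleaning proceeds:
  input4 only reaches undemanded nodes; the second demand re-runs nothing.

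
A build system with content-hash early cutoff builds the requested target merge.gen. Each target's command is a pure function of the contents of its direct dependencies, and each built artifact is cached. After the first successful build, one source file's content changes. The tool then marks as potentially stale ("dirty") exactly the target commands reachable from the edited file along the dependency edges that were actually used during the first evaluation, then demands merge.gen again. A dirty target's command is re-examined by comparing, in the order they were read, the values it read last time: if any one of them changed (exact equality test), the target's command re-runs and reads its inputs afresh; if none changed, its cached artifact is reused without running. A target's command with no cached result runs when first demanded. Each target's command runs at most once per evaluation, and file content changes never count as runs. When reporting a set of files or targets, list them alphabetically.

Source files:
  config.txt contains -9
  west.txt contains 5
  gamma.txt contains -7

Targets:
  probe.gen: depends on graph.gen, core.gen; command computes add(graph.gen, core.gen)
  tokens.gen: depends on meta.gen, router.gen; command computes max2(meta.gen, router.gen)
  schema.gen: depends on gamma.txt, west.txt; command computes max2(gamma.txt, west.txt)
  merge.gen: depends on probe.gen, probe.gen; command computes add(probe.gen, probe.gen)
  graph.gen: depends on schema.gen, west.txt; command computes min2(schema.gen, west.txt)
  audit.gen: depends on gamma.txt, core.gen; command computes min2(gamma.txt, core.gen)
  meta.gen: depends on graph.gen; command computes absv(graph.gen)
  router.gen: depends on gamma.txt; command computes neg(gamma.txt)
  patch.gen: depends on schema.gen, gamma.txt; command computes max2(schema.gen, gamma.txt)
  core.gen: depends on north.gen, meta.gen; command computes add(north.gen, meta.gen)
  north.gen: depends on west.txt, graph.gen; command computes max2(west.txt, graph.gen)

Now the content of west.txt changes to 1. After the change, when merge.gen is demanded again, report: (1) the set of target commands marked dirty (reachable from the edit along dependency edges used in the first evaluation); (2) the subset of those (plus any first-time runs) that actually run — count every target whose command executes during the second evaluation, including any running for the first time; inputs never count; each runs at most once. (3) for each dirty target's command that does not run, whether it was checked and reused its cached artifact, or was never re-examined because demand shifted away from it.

First evaluation (everything demanded from the output):
  schema.gen = max2(-7, 5) = 5
  graph.gen = min2(5, 5) = 5
  meta.gen = absv(5) = 5
  north.gen = max2(5, 5) = 5
  core.gen = add(5, 5) = 10
  probe.gen = add(5, 10) = 15
  merge.gen = add(15, 15) = 30

Propagation after the edit:
  schema.gen: runs — west.txt 5->1; result 1.
  graph.gen: runs — schema.gen 5->1; west.txt 5->1; result 1.
  meta.gen: runs — graph.gen 5->1; result 1.
  north.gen: runs — west.txt 5->1; graph.gen 5->1; result 1.
  core.gen: runs — north.gen 5->1; meta.gen 5->1; result 2.
  probe.gen: runs — graph.gen 5->1; core.gen 10->2; result 3.
  merge.gen: runs — probe.gen 15->3; probe.gen 15->3; result 6.

Marked dirty: core.gen, graph.gen, merge.gen, meta.gen, north.gen, probe.gen, schema.gen.
Target commands that run: core.gen, graph.gen, merge.gen, meta.gen, north.gen, probe.gen, schema.gen — 7 in total.
Every dirty target's command ran.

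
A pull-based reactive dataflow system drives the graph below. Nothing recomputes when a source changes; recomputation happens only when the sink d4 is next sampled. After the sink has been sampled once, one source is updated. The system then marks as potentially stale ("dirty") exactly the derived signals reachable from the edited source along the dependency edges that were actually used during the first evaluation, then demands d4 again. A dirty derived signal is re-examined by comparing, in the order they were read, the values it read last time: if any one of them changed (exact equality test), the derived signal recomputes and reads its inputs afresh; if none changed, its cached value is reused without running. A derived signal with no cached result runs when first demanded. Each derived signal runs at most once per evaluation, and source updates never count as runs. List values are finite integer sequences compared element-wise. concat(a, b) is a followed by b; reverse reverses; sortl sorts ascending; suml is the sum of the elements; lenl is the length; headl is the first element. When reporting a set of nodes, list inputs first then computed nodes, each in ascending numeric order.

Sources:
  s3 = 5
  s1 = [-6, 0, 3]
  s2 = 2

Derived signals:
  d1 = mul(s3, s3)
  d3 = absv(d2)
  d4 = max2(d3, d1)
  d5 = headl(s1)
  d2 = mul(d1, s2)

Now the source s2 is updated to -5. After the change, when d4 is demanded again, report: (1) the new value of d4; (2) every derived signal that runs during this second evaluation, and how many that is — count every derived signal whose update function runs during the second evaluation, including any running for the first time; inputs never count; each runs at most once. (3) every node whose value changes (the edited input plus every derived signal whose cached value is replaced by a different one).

New value of d4: 125.
Derived signals that run: d2, d3, d4 — 3 in total.
Values that change: s2, d2, d3, d4.

First evaluation (everything demanded from the output):
  d1 = mul(5, 5) = 25
  d2 = mul(25, 2) = 50
  d3 = absv(50) = 50
  d4 = max2(50, 25) = 50

Propagation after the edit:
  d2: runs — s2 2->-5; result -125.
  d3: runs — d2 50->-125; result 125.
  d4: runs — d3 50->125; result 125.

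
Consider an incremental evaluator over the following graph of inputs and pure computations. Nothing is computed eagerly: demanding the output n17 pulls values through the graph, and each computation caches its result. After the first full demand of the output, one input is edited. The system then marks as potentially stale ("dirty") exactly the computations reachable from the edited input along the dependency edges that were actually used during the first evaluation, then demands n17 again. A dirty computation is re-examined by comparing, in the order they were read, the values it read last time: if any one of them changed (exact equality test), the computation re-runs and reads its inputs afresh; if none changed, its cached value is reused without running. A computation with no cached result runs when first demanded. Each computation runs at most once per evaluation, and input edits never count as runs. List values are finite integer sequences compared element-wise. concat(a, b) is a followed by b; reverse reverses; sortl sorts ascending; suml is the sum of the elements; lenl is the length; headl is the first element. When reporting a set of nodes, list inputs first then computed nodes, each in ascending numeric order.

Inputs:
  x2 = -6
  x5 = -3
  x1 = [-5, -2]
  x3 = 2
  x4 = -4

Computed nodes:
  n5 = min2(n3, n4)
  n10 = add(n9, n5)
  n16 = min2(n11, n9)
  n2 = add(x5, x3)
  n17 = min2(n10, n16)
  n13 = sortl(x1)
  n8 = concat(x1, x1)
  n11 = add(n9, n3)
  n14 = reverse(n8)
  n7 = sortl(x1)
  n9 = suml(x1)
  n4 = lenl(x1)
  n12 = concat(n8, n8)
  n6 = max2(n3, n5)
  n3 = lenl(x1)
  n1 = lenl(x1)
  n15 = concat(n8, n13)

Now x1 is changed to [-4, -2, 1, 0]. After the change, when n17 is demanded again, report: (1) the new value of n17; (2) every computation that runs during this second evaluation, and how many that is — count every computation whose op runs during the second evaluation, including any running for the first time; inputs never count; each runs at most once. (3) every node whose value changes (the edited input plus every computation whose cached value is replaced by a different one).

n17 now evaluates to -5.
Run set: n3, n4, n5, n9, n10, n11, n16, n17 (8 run).
Changed values: x1, n3, n4, n5, n9, n10, n11, n16, n17.

Initial pass — values computed on the first demand:
  n3 = lenl([-5, -2]) = 2
  n4 = lenl([-5, -2]) = 2
  n5 = min2(2, 2) = 2
  n9 = suml([-5, -2]) = -7
  n10 = add(-7, 2) = -5
  n11 = add(-7, 2) = -5
  n16 = min2(-5, -7) = -7
  n17 = min2(-5, -7) = -7

Second demand — change propagation:
  n3: re-runs because x1 [-5, -2]->[-4, -2, 1, 0]; new result 4.
  n4: re-runs because x1 [-5, -2]->[-4, -2, 1, 0]; new result 4.
  n5: re-runs because n3 2->4; n4 2->4; new result 4.
  n9: re-runs because x1 [-5, -2]->[-4, -2, 1, 0]; new result -5.
  n10: re-runs because n9 -7->-5; n5 2->4; new result -1.
  n11: re-runs because n9 -7->-5; n3 2->4; new result -1.
  n16: re-runs because n11 -5->-1; n9 -7->-5; new result -5.
  n17: re-runs because n10 -5->-1; n16 -7->-5; new result -5.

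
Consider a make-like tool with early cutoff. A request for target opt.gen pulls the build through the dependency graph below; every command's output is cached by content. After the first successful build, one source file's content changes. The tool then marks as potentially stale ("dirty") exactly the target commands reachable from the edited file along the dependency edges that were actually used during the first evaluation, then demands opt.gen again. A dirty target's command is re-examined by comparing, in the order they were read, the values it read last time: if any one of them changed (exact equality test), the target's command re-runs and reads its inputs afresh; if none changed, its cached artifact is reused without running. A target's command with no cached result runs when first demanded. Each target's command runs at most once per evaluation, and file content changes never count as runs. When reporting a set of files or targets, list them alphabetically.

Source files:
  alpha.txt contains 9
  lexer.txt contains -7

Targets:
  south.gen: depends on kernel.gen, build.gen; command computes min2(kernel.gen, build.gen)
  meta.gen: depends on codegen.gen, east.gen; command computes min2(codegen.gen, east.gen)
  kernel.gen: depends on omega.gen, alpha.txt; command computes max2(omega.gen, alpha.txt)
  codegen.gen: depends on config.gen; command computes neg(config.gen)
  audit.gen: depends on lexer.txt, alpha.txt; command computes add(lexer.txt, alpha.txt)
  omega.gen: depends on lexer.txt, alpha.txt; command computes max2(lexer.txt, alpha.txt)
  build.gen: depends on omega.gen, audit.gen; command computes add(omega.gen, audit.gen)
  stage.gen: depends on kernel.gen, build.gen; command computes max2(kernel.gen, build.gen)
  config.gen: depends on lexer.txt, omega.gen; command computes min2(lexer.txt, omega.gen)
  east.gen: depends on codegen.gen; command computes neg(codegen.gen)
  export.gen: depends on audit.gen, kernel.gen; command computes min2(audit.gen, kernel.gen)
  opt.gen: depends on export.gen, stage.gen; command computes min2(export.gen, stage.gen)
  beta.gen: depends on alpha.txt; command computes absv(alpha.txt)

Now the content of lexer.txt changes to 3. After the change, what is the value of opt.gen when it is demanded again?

Demanding opt.gen again yields 9.
Note where the cutoff bites: kernel.gen is checked, finds nothing changed, and keeps its cache.

First demand of the output computes:
  audit.gen = add(-7, 9) = 2
  omega.gen = max2(-7, 9) = 9
  build.gen = add(9, 2) = 11
  kernel.gen = max2(9, 9) = 9
  export.gen = min2(2, 9) = 2
  stage.gen = max2(9, 11) = 11
  opt.gen = min2(2, 11) = 2

After the edit, cleaning proceeds:
  audit.gen: a read changed (lexer.txt -7->3) — executes, giving 12.
  omega.gen: a read changed (lexer.txt -7->3) — executes, giving 9 — identical to its old value.
  build.gen: a read changed (audit.gen 2->12) — executes, giving 21.
  kernel.gen: dirty, but its reads are unchanged (omega.gen unchanged, alpha.txt unchanged); cached 9 stands.
  export.gen: a read changed (audit.gen 2->12) — executes, giving 9.
  stage.gen: a read changed (build.gen 11->21) — executes, giving 21.
  opt.gen: a read changed (export.gen 2->9; stage.gen 11->21) — executes, giving 9.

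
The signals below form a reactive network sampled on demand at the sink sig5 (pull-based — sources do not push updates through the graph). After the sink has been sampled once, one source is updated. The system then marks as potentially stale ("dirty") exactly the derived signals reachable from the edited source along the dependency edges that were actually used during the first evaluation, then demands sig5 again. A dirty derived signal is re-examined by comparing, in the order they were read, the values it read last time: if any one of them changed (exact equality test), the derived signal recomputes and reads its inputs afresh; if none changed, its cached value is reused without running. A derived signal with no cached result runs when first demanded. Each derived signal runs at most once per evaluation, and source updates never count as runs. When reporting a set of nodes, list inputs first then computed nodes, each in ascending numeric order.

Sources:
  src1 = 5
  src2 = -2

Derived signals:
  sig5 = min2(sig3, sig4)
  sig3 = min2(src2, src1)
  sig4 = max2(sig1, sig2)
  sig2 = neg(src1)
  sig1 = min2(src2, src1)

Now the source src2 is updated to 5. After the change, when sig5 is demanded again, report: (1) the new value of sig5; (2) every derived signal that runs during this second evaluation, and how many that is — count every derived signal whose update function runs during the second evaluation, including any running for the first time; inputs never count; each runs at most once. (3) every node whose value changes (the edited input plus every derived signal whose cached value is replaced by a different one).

Initial pass — values computed on the first demand:
  sig1 = min2(-2, 5) = -2
  sig2 = neg(5) = -5
  sig3 = min2(-2, 5) = -2
  sig4 = max2(-2, -5) = -2
  sig5 = min2(-2, -2) = -2

Second demand — change propagation:
  sig1: re-runs because src2 -2->5; new result 5.
  sig3: re-runs because src2 -2->5; new result 5.
  sig4: re-runs because sig1 -2->5; new result 5.
  sig5: re-runs because sig3 -2->5; sig4 -2->5; new result 5.

sig5 now evaluates to 5.
Run set: sig1, sig3, sig4, sig5 (4 run).
Changed values: src2, sig1, sig3, sig4, sig5.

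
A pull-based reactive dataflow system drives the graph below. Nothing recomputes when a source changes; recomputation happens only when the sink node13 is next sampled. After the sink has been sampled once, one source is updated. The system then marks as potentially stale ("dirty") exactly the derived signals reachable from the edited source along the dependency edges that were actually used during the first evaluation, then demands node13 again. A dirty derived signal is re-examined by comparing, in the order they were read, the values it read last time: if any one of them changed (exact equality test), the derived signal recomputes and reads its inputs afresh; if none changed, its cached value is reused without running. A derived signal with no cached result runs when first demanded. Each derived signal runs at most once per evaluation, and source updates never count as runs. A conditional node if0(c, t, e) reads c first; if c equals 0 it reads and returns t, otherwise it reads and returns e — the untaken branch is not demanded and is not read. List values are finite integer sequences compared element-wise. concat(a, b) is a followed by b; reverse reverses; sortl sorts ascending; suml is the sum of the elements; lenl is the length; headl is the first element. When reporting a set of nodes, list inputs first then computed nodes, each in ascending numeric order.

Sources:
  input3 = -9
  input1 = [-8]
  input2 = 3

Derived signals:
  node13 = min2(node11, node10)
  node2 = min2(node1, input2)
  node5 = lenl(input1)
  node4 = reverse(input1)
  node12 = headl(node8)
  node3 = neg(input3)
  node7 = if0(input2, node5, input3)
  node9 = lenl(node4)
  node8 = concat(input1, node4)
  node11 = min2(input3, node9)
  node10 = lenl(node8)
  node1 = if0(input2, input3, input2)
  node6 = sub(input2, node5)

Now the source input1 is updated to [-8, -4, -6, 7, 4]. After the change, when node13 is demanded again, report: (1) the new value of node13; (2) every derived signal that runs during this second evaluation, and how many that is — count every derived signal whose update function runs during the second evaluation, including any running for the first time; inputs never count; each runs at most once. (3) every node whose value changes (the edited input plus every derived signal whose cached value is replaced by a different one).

First evaluation (everything demanded from the output):
  node4 = reverse([-8]) = [-8]
  node8 = concat([-8], [-8]) = [-8, -8]
  node9 = lenl([-8]) = 1
  node10 = lenl([-8, -8]) = 2
  node11 = min2(-9, 1) = -9
  node13 = min2(-9, 2) = -9

Propagation after the edit:
  node4: runs — input1 [-8]->[-8, -4, -6, 7, 4]; result [4, 7, -6, -4, -8].
  node8: runs — input1 [-8]->[-8, -4, -6, 7, 4]; node4 [-8]->[4, 7, -6, -4, -8]; result [-8, -4, -6, 7, 4, 4, 7, -6, -4, -8].
  node9: runs — node4 [-8]->[4, 7, -6, -4, -8]; result 5.
  node10: runs — node8 [-8, -8]->[-8, -4, -6, 7, 4, 4, 7, -6, -4, -8]; result 10.
  node11: runs — node9 1->5; result -9 (same value as before).
  node13: runs — node10 2->10; result -9 (same value as before).

New value of node13: -9.
Derived signals that run: node4, node8, node9, node10, node11, node13 — 6 in total.
Values that change: input1, node4, node8, node9, node10.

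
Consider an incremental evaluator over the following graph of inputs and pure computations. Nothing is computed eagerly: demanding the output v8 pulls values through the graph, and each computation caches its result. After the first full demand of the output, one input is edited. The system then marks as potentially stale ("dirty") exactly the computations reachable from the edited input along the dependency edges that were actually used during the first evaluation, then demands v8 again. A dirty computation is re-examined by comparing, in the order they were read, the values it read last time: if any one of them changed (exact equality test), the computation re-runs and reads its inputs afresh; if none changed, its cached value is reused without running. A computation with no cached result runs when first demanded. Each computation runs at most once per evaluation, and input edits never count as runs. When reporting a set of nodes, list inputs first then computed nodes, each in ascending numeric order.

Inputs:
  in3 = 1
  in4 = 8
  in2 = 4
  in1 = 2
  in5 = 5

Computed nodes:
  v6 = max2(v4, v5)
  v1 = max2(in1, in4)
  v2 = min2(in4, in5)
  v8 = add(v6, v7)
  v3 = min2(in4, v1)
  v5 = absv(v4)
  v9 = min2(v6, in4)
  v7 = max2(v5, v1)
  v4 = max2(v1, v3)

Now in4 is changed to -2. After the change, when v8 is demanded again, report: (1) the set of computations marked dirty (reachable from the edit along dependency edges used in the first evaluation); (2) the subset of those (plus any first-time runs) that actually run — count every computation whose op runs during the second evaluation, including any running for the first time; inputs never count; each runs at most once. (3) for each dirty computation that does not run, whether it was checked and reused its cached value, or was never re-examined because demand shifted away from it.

Dirty set: v1, v3, v4, v5, v6, v7, v8.
Run set: v1, v3, v4, v5, v6, v7, v8 (7 run).
All dirty computations ended up running.

Initial pass — values computed on the first demand:
  v1 = max2(2, 8) = 8
  v3 = min2(8, 8) = 8
  v4 = max2(8, 8) = 8
  v5 = absv(8) = 8
  v6 = max2(8, 8) = 8
  v7 = max2(8, 8) = 8
  v8 = add(8, 8) = 16

Second demand — change propagation:
  v1: re-runs because in4 8->-2; new result 2.
  v3: re-runs because in4 8->-2; v1 8->2; new result -2.
  v4: re-runs because v1 8->2; v3 8->-2; new result 2.
  v5: re-runs because v4 8->2; new result 2.
  v6: re-runs because v4 8->2; v5 8->2; new result 2.
  v7: re-runs because v5 8->2; v1 8->2; new result 2.
  v8: re-runs because v6 8->2; v7 8->2; new result 4.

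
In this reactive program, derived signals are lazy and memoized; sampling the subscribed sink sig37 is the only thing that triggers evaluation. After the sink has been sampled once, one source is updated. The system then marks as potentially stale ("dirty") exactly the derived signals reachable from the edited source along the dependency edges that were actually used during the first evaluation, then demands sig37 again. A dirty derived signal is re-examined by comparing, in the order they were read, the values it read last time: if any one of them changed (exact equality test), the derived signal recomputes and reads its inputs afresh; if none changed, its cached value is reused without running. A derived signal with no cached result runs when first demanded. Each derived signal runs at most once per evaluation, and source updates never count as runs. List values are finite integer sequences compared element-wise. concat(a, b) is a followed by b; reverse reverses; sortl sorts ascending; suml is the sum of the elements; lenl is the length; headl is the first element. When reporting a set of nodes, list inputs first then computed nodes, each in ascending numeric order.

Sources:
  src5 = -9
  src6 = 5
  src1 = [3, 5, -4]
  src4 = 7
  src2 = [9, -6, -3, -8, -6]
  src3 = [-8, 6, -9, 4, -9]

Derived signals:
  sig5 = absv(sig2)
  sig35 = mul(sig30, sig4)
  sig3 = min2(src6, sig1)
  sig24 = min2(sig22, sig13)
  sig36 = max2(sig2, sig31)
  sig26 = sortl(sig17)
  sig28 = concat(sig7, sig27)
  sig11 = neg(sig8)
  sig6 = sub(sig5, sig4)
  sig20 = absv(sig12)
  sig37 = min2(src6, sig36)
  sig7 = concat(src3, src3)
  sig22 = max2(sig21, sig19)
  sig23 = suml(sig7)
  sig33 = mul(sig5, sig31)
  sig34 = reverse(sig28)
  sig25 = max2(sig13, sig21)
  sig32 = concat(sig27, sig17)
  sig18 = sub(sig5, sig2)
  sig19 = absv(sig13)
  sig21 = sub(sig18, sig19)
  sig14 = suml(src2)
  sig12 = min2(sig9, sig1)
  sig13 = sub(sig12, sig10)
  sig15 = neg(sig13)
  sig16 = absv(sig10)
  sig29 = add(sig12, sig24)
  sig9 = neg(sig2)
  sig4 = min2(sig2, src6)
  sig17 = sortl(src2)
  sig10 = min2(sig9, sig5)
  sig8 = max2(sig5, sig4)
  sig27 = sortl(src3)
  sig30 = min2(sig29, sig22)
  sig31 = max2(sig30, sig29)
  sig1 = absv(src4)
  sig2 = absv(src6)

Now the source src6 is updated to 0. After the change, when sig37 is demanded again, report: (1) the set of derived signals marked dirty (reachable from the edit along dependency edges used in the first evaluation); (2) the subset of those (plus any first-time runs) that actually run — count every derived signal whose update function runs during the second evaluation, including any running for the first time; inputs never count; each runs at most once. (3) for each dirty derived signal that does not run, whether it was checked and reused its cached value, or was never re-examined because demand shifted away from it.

The edit dirties: sig2, sig5, sig9, sig10, sig12, sig13, sig18, sig19, sig21, sig22, sig24, sig29, sig30, sig31, sig36, sig37.
12 derived signals run: sig2, sig5, sig9, sig10, sig12, sig13, sig18, sig29, sig30, sig31, sig36, sig37.
Cache hits after checking: sig19, sig21, sig22, sig24.
Note where the cutoff bites: sig19 is checked, finds nothing changed, and keeps its cache.

First demand of the output computes:
  sig1 = absv(7) = 7
  sig2 = absv(5) = 5
  sig5 = absv(5) = 5
  sig9 = neg(5) = -5
  sig10 = min2(-5, 5) = -5
  sig12 = min2(-5, 7) = -5
  sig13 = sub(-5, -5) = 0
  sig18 = sub(5, 5) = 0
  sig19 = absv(0) = 0
  sig21 = sub(0, 0) = 0
  sig22 = max2(0, 0) = 0
  sig24 = min2(0, 0) = 0
  sig29 = add(-5, 0) = -5
  sig30 = min2(-5, 0) = -5
  sig31 = max2(-5, -5) = -5
  sig36 = max2(5, -5) = 5
  sig37 = min2(5, 5) = 5

After the edit, cleaning proceeds:
  sig2: a read changed (src6 5->0) — executes, giving 0.
  sig5: a read changed (sig2 5->0) — executes, giving 0.
  sig9: a read changed (sig2 5->0) — executes, giving 0.
  sig10: a read changed (sig9 -5->0; sig5 5->0) — executes, giving 0.
  sig12: a read changed (sig9 -5->0) — executes, giving 0.
  sig13: a read changed (sig12 -5->0; sig10 -5->0) — executes, giving 0 — identical to its old value.
  sig18: a read changed (sig5 5->0; sig2 5->0) — executes, giving 0 — identical to its old value.
  sig19: dirty, but its reads are unchanged (sig13 unchanged); cached 0 stands.
  sig21: dirty, but its reads are unchanged (sig18 unchanged, sig19 unchanged); cached 0 stands.
  sig22: dirty, but its reads are unchanged (sig21 unchanged, sig19 unchanged); cached 0 stands.
  sig24: dirty, but its reads are unchanged (sig22 unchanged, sig13 unchanged); cached 0 stands.
  sig29: a read changed (sig12 -5->0) — executes, giving 0.
  sig30: a read changed (sig29 -5->0) — executes, giving 0.
  sig31: a read changed (sig30 -5->0; sig29 -5->0) — executes, giving 0.
  sig36: a read changed (sig2 5->0; sig31 -5->0) — executes, giving 0.
  sig37: a read changed (src6 5->0; sig36 5->0) — executes, giving 0.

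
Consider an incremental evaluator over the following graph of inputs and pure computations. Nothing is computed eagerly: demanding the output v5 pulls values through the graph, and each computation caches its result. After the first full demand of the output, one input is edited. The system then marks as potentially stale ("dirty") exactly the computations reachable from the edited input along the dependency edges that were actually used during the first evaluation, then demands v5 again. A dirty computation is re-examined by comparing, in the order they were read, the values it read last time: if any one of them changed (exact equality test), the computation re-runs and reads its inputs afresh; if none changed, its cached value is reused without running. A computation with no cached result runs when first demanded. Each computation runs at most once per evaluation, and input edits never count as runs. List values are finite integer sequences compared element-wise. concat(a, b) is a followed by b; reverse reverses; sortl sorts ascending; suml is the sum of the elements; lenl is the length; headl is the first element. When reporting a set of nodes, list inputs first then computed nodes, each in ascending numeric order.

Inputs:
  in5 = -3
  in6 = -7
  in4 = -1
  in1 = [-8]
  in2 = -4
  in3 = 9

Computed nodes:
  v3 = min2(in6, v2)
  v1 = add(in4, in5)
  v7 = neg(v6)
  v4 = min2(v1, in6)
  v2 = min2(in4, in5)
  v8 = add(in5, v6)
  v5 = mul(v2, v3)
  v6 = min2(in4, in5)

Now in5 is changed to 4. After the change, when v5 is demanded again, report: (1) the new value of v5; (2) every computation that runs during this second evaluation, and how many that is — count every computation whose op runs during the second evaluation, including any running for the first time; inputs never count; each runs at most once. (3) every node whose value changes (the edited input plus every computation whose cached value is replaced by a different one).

Initial pass — values computed on the first demand:
  v2 = min2(-1, -3) = -3
  v3 = min2(-7, -3) = -7
  v5 = mul(-3, -7) = 21

Second demand — change propagation:
  v2: re-runs because in5 -3->4; new result -1.
  v3: re-runs because v2 -3->-1; new result -7 (unchanged).
  v5: re-runs because v2 -3->-1; new result 7.

v5 now evaluates to 7.
Run set: v2, v3, v5 (3 run).
Changed values: in5, v2, v5.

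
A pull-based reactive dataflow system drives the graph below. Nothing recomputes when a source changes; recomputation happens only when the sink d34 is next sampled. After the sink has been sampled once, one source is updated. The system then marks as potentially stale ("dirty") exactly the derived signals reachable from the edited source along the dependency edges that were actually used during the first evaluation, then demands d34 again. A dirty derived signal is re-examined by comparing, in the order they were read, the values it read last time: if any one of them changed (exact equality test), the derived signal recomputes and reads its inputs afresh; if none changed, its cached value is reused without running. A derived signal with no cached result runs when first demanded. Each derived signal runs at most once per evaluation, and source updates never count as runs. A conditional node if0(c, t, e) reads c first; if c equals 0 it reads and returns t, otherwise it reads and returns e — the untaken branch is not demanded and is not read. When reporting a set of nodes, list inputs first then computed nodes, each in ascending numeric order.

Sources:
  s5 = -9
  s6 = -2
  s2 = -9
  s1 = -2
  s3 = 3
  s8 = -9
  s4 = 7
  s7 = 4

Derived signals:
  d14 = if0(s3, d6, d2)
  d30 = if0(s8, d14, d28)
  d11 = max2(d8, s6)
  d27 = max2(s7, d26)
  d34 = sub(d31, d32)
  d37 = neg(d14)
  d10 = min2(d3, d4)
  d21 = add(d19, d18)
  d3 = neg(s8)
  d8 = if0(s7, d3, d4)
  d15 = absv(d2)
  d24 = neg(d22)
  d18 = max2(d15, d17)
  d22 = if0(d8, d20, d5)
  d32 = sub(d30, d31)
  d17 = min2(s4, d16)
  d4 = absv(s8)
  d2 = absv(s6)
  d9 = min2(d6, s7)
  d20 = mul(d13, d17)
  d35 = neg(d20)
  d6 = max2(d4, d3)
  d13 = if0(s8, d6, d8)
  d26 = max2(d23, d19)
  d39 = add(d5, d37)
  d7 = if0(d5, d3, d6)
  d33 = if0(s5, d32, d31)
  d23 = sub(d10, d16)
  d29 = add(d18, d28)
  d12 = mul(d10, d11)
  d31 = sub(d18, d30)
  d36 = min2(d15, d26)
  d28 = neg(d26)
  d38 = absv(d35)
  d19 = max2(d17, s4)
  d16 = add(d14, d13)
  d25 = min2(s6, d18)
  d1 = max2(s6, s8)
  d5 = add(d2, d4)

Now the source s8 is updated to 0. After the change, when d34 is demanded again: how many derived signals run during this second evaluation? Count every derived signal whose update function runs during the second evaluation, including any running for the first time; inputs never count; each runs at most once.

Derived signals that run: d3, d4, d6, d13, d16, d17, d18, d30, d31, d32, d34 — 11 in total.
Key observation: a condition flipped, so demand moved to the other branch — d8, d10, d19, d23, d26, d28 are never re-examined.

First evaluation (everything demanded from the output):
  d2 = absv(-2) = 2
  d3 = neg(-9) = 9
  d4 = absv(-9) = 9
  d8 = if0(s7=4 -> else branch d4) = 9
  d10 = min2(9, 9) = 9
  d13 = if0(s8=-9 -> else branch d8) = 9
  d14 = if0(s3=3 -> else branch d2) = 2
  d15 = absv(2) = 2
  d16 = add(2, 9) = 11
  d17 = min2(7, 11) = 7
  d18 = max2(2, 7) = 7
  d19 = max2(7, 7) = 7
  d23 = sub(9, 11) = -2
  d26 = max2(-2, 7) = 7
  d28 = neg(7) = -7
  d30 = if0(s8=-9 -> else branch d28) = -7
  d31 = sub(7, -7) = 14
  d32 = sub(-7, 14) = -21
  d34 = sub(14, -21) = 35

Propagation after the edit:
  d3: runs — s8 -9->0; result 0.
  d4: runs — s8 -9->0; result 0.
  d6: demanded for the first time — runs, produces 0.
  d8: marked dirty but never re-examined — demand shifted away from it.
  d10: marked dirty but never re-examined — demand shifted away from it.
  d13: runs — s8 -9->0; result 0.
  d16: runs — d13 9->0; result 2.
  d17: runs — d16 11->2; result 2.
  d18: runs — d17 7->2; result 2.
  d19: marked dirty but never re-examined — demand shifted away from it.
  d23: marked dirty but never re-examined — demand shifted away from it.
  d26: marked dirty but never re-examined — demand shifted away from it.
  d28: marked dirty but never re-examined — demand shifted away from it.
  d30: runs — s8 -9->0; result 2.
  d31: runs — d18 7->2; d30 -7->2; result 0.
  d32: runs — d30 -7->2; d31 14->0; result 2.
  d34: runs — d31 14->0; d32 -21->2; result -2.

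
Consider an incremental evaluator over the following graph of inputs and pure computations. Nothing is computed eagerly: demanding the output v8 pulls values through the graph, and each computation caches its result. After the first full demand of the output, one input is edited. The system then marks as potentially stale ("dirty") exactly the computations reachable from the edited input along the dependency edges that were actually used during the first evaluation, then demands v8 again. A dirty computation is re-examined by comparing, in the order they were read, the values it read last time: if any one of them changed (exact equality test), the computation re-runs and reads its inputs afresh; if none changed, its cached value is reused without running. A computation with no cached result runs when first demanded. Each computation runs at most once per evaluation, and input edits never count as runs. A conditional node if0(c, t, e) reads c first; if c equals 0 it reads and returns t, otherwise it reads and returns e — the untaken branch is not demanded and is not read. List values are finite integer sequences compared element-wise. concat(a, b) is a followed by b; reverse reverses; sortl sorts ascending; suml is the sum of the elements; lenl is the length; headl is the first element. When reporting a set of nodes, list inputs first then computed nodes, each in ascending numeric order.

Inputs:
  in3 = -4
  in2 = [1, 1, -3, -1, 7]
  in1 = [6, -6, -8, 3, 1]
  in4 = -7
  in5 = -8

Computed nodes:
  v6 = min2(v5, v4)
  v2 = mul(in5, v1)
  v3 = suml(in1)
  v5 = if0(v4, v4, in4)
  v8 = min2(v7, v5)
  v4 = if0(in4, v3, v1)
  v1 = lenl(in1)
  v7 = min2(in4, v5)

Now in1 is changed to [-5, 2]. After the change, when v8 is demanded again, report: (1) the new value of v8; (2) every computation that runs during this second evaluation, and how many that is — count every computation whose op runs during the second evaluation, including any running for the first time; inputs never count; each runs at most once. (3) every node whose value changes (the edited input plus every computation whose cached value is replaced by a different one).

v8 now evaluates to -7.
Run set: v1, v4, v5 (3 run).
Changed values: in1, v1, v4.
The important point: v5 recomputes to an identical value, and the output ends up unchanged.

Initial pass — values computed on the first demand:
  v1 = lenl([6, -6, -8, 3, 1]) = 5
  v4 = if0(in4=-7 -> else branch v1) = 5
  v5 = if0(v4=5 -> else branch in4) = -7
  v7 = min2(-7, -7) = -7
  v8 = min2(-7, -7) = -7

Second demand — change propagation:
  v1: re-runs because in1 [6, -6, -8, 3, 1]->[-5, 2]; new result 2.
  v4: re-runs because v1 5->2; new result 2.
  v5: re-runs because v4 5->2; new result -7 (unchanged).
  v7: re-examined; everything it read last time is the same (in4 unchanged, v5 unchanged) — cache -7 kept, no run.
  v8: re-examined; everything it read last time is the same (v7 unchanged, v5 unchanged) — cache -7 kept, no run.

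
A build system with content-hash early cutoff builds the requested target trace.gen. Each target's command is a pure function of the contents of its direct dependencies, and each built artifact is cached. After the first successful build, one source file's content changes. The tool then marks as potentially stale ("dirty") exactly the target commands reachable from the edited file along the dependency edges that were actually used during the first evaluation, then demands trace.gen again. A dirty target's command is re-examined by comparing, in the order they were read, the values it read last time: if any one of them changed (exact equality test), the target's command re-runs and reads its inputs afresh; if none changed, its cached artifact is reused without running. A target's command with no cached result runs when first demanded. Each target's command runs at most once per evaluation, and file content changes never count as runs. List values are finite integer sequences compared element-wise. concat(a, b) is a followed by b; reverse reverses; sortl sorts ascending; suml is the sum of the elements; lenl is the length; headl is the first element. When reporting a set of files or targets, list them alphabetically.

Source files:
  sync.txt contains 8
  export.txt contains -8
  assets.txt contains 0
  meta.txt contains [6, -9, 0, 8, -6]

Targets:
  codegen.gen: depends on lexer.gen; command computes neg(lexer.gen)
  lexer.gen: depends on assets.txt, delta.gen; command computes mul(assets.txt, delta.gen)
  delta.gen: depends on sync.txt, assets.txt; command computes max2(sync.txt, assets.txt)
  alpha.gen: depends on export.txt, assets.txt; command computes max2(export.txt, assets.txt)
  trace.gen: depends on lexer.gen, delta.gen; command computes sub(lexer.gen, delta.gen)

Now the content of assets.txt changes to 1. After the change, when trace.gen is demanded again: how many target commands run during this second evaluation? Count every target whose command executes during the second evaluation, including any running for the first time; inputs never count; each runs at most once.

Target commands that run: delta.gen, lexer.gen, trace.gen — 3 in total.

First evaluation (everything demanded from the output):
  delta.gen = max2(8, 0) = 8
  lexer.gen = mul(0, 8) = 0
  trace.gen = sub(0, 8) = -8

Propagation after the edit:
  delta.gen: runs — assets.txt 0->1; result 8 (same value as before).
  lexer.gen: runs — assets.txt 0->1; result 8.
  trace.gen: runs — lexer.gen 0->8; result 0.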